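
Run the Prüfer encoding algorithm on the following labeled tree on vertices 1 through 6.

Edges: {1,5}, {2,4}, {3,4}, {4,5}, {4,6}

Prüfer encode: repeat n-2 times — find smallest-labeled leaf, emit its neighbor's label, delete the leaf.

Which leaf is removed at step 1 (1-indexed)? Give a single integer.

Answer: 1

Derivation:
Step 1: current leaves = {1,2,3,6}. Remove leaf 1 (neighbor: 5).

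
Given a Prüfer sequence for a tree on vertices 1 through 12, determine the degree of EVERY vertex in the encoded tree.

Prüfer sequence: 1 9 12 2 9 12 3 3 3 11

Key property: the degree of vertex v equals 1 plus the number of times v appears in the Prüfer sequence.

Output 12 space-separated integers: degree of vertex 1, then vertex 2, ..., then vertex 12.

Answer: 2 2 4 1 1 1 1 1 3 1 2 3

Derivation:
p_1 = 1: count[1] becomes 1
p_2 = 9: count[9] becomes 1
p_3 = 12: count[12] becomes 1
p_4 = 2: count[2] becomes 1
p_5 = 9: count[9] becomes 2
p_6 = 12: count[12] becomes 2
p_7 = 3: count[3] becomes 1
p_8 = 3: count[3] becomes 2
p_9 = 3: count[3] becomes 3
p_10 = 11: count[11] becomes 1
Degrees (1 + count): deg[1]=1+1=2, deg[2]=1+1=2, deg[3]=1+3=4, deg[4]=1+0=1, deg[5]=1+0=1, deg[6]=1+0=1, deg[7]=1+0=1, deg[8]=1+0=1, deg[9]=1+2=3, deg[10]=1+0=1, deg[11]=1+1=2, deg[12]=1+2=3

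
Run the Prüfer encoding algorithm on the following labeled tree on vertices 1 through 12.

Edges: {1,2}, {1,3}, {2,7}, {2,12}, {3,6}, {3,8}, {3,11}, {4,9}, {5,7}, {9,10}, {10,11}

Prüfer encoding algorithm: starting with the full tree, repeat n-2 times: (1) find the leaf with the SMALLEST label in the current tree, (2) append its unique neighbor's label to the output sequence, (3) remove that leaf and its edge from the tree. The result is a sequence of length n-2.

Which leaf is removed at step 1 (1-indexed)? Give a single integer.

Step 1: current leaves = {4,5,6,8,12}. Remove leaf 4 (neighbor: 9).

Answer: 4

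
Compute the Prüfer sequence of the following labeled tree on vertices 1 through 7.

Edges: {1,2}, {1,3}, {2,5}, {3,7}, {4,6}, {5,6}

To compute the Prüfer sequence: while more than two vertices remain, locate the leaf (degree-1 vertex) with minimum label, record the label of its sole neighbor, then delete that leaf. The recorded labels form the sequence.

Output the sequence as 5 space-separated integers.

Step 1: leaves = {4,7}. Remove smallest leaf 4, emit neighbor 6.
Step 2: leaves = {6,7}. Remove smallest leaf 6, emit neighbor 5.
Step 3: leaves = {5,7}. Remove smallest leaf 5, emit neighbor 2.
Step 4: leaves = {2,7}. Remove smallest leaf 2, emit neighbor 1.
Step 5: leaves = {1,7}. Remove smallest leaf 1, emit neighbor 3.
Done: 2 vertices remain (3, 7). Sequence = [6 5 2 1 3]

Answer: 6 5 2 1 3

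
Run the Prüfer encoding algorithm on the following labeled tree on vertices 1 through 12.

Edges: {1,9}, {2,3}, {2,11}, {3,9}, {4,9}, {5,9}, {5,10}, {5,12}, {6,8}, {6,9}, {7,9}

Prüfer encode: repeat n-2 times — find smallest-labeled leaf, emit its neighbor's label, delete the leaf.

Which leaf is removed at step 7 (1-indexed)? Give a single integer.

Answer: 11

Derivation:
Step 1: current leaves = {1,4,7,8,10,11,12}. Remove leaf 1 (neighbor: 9).
Step 2: current leaves = {4,7,8,10,11,12}. Remove leaf 4 (neighbor: 9).
Step 3: current leaves = {7,8,10,11,12}. Remove leaf 7 (neighbor: 9).
Step 4: current leaves = {8,10,11,12}. Remove leaf 8 (neighbor: 6).
Step 5: current leaves = {6,10,11,12}. Remove leaf 6 (neighbor: 9).
Step 6: current leaves = {10,11,12}. Remove leaf 10 (neighbor: 5).
Step 7: current leaves = {11,12}. Remove leaf 11 (neighbor: 2).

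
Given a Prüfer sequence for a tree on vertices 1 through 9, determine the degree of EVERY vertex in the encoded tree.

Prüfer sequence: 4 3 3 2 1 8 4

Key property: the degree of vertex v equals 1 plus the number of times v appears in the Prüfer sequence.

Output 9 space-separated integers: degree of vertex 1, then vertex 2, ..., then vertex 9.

Answer: 2 2 3 3 1 1 1 2 1

Derivation:
p_1 = 4: count[4] becomes 1
p_2 = 3: count[3] becomes 1
p_3 = 3: count[3] becomes 2
p_4 = 2: count[2] becomes 1
p_5 = 1: count[1] becomes 1
p_6 = 8: count[8] becomes 1
p_7 = 4: count[4] becomes 2
Degrees (1 + count): deg[1]=1+1=2, deg[2]=1+1=2, deg[3]=1+2=3, deg[4]=1+2=3, deg[5]=1+0=1, deg[6]=1+0=1, deg[7]=1+0=1, deg[8]=1+1=2, deg[9]=1+0=1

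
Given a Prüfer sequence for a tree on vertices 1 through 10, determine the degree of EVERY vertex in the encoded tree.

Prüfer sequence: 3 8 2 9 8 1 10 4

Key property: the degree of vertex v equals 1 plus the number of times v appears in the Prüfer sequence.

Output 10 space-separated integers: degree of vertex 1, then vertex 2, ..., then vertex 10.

Answer: 2 2 2 2 1 1 1 3 2 2

Derivation:
p_1 = 3: count[3] becomes 1
p_2 = 8: count[8] becomes 1
p_3 = 2: count[2] becomes 1
p_4 = 9: count[9] becomes 1
p_5 = 8: count[8] becomes 2
p_6 = 1: count[1] becomes 1
p_7 = 10: count[10] becomes 1
p_8 = 4: count[4] becomes 1
Degrees (1 + count): deg[1]=1+1=2, deg[2]=1+1=2, deg[3]=1+1=2, deg[4]=1+1=2, deg[5]=1+0=1, deg[6]=1+0=1, deg[7]=1+0=1, deg[8]=1+2=3, deg[9]=1+1=2, deg[10]=1+1=2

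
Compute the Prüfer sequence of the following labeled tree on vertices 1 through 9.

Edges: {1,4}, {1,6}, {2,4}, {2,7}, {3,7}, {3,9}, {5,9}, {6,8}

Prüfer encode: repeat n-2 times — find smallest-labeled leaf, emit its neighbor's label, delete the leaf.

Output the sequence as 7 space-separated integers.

Step 1: leaves = {5,8}. Remove smallest leaf 5, emit neighbor 9.
Step 2: leaves = {8,9}. Remove smallest leaf 8, emit neighbor 6.
Step 3: leaves = {6,9}. Remove smallest leaf 6, emit neighbor 1.
Step 4: leaves = {1,9}. Remove smallest leaf 1, emit neighbor 4.
Step 5: leaves = {4,9}. Remove smallest leaf 4, emit neighbor 2.
Step 6: leaves = {2,9}. Remove smallest leaf 2, emit neighbor 7.
Step 7: leaves = {7,9}. Remove smallest leaf 7, emit neighbor 3.
Done: 2 vertices remain (3, 9). Sequence = [9 6 1 4 2 7 3]

Answer: 9 6 1 4 2 7 3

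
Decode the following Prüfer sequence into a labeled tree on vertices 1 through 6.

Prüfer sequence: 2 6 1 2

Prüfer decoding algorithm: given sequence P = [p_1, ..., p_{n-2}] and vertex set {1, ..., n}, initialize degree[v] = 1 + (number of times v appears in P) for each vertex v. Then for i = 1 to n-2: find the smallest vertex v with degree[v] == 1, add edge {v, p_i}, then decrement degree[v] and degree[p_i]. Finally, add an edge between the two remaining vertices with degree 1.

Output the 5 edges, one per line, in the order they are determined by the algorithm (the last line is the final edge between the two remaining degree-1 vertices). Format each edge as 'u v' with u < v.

Initial degrees: {1:2, 2:3, 3:1, 4:1, 5:1, 6:2}
Step 1: smallest deg-1 vertex = 3, p_1 = 2. Add edge {2,3}. Now deg[3]=0, deg[2]=2.
Step 2: smallest deg-1 vertex = 4, p_2 = 6. Add edge {4,6}. Now deg[4]=0, deg[6]=1.
Step 3: smallest deg-1 vertex = 5, p_3 = 1. Add edge {1,5}. Now deg[5]=0, deg[1]=1.
Step 4: smallest deg-1 vertex = 1, p_4 = 2. Add edge {1,2}. Now deg[1]=0, deg[2]=1.
Final: two remaining deg-1 vertices are 2, 6. Add edge {2,6}.

Answer: 2 3
4 6
1 5
1 2
2 6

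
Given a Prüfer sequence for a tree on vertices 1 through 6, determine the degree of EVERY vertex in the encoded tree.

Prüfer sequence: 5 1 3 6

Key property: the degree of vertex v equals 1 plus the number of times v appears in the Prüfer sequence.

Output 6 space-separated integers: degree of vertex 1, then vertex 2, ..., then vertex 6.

p_1 = 5: count[5] becomes 1
p_2 = 1: count[1] becomes 1
p_3 = 3: count[3] becomes 1
p_4 = 6: count[6] becomes 1
Degrees (1 + count): deg[1]=1+1=2, deg[2]=1+0=1, deg[3]=1+1=2, deg[4]=1+0=1, deg[5]=1+1=2, deg[6]=1+1=2

Answer: 2 1 2 1 2 2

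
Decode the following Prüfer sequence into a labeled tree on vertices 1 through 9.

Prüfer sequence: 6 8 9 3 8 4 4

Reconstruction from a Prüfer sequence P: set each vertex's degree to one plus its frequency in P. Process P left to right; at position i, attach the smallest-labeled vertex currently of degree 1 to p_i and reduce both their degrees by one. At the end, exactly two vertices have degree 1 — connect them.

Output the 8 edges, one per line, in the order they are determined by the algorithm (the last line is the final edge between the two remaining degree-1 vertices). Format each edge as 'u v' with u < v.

Initial degrees: {1:1, 2:1, 3:2, 4:3, 5:1, 6:2, 7:1, 8:3, 9:2}
Step 1: smallest deg-1 vertex = 1, p_1 = 6. Add edge {1,6}. Now deg[1]=0, deg[6]=1.
Step 2: smallest deg-1 vertex = 2, p_2 = 8. Add edge {2,8}. Now deg[2]=0, deg[8]=2.
Step 3: smallest deg-1 vertex = 5, p_3 = 9. Add edge {5,9}. Now deg[5]=0, deg[9]=1.
Step 4: smallest deg-1 vertex = 6, p_4 = 3. Add edge {3,6}. Now deg[6]=0, deg[3]=1.
Step 5: smallest deg-1 vertex = 3, p_5 = 8. Add edge {3,8}. Now deg[3]=0, deg[8]=1.
Step 6: smallest deg-1 vertex = 7, p_6 = 4. Add edge {4,7}. Now deg[7]=0, deg[4]=2.
Step 7: smallest deg-1 vertex = 8, p_7 = 4. Add edge {4,8}. Now deg[8]=0, deg[4]=1.
Final: two remaining deg-1 vertices are 4, 9. Add edge {4,9}.

Answer: 1 6
2 8
5 9
3 6
3 8
4 7
4 8
4 9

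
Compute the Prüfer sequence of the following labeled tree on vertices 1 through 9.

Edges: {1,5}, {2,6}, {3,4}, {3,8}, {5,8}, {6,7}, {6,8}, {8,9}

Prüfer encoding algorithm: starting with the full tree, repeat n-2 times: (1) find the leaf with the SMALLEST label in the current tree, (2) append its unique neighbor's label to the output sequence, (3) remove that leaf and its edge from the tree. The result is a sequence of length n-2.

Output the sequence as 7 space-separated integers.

Answer: 5 6 3 8 8 6 8

Derivation:
Step 1: leaves = {1,2,4,7,9}. Remove smallest leaf 1, emit neighbor 5.
Step 2: leaves = {2,4,5,7,9}. Remove smallest leaf 2, emit neighbor 6.
Step 3: leaves = {4,5,7,9}. Remove smallest leaf 4, emit neighbor 3.
Step 4: leaves = {3,5,7,9}. Remove smallest leaf 3, emit neighbor 8.
Step 5: leaves = {5,7,9}. Remove smallest leaf 5, emit neighbor 8.
Step 6: leaves = {7,9}. Remove smallest leaf 7, emit neighbor 6.
Step 7: leaves = {6,9}. Remove smallest leaf 6, emit neighbor 8.
Done: 2 vertices remain (8, 9). Sequence = [5 6 3 8 8 6 8]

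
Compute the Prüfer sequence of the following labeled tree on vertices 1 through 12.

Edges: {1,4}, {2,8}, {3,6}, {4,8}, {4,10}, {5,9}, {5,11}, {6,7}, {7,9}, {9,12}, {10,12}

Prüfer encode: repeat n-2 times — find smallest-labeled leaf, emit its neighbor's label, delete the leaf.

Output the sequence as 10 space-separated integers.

Step 1: leaves = {1,2,3,11}. Remove smallest leaf 1, emit neighbor 4.
Step 2: leaves = {2,3,11}. Remove smallest leaf 2, emit neighbor 8.
Step 3: leaves = {3,8,11}. Remove smallest leaf 3, emit neighbor 6.
Step 4: leaves = {6,8,11}. Remove smallest leaf 6, emit neighbor 7.
Step 5: leaves = {7,8,11}. Remove smallest leaf 7, emit neighbor 9.
Step 6: leaves = {8,11}. Remove smallest leaf 8, emit neighbor 4.
Step 7: leaves = {4,11}. Remove smallest leaf 4, emit neighbor 10.
Step 8: leaves = {10,11}. Remove smallest leaf 10, emit neighbor 12.
Step 9: leaves = {11,12}. Remove smallest leaf 11, emit neighbor 5.
Step 10: leaves = {5,12}. Remove smallest leaf 5, emit neighbor 9.
Done: 2 vertices remain (9, 12). Sequence = [4 8 6 7 9 4 10 12 5 9]

Answer: 4 8 6 7 9 4 10 12 5 9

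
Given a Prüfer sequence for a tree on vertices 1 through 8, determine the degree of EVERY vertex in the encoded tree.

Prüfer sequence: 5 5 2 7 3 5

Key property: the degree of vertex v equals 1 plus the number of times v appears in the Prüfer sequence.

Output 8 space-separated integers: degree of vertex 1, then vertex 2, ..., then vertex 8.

Answer: 1 2 2 1 4 1 2 1

Derivation:
p_1 = 5: count[5] becomes 1
p_2 = 5: count[5] becomes 2
p_3 = 2: count[2] becomes 1
p_4 = 7: count[7] becomes 1
p_5 = 3: count[3] becomes 1
p_6 = 5: count[5] becomes 3
Degrees (1 + count): deg[1]=1+0=1, deg[2]=1+1=2, deg[3]=1+1=2, deg[4]=1+0=1, deg[5]=1+3=4, deg[6]=1+0=1, deg[7]=1+1=2, deg[8]=1+0=1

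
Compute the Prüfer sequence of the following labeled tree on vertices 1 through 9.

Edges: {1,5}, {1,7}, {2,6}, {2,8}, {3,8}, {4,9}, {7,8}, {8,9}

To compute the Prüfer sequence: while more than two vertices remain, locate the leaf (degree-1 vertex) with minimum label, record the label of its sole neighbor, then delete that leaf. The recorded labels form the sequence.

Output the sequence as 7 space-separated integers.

Step 1: leaves = {3,4,5,6}. Remove smallest leaf 3, emit neighbor 8.
Step 2: leaves = {4,5,6}. Remove smallest leaf 4, emit neighbor 9.
Step 3: leaves = {5,6,9}. Remove smallest leaf 5, emit neighbor 1.
Step 4: leaves = {1,6,9}. Remove smallest leaf 1, emit neighbor 7.
Step 5: leaves = {6,7,9}. Remove smallest leaf 6, emit neighbor 2.
Step 6: leaves = {2,7,9}. Remove smallest leaf 2, emit neighbor 8.
Step 7: leaves = {7,9}. Remove smallest leaf 7, emit neighbor 8.
Done: 2 vertices remain (8, 9). Sequence = [8 9 1 7 2 8 8]

Answer: 8 9 1 7 2 8 8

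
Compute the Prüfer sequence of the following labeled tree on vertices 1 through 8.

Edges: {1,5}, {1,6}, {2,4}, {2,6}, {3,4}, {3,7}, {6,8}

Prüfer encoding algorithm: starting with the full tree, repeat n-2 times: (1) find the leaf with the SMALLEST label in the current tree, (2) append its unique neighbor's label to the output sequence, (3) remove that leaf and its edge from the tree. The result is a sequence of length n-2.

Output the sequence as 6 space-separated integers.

Step 1: leaves = {5,7,8}. Remove smallest leaf 5, emit neighbor 1.
Step 2: leaves = {1,7,8}. Remove smallest leaf 1, emit neighbor 6.
Step 3: leaves = {7,8}. Remove smallest leaf 7, emit neighbor 3.
Step 4: leaves = {3,8}. Remove smallest leaf 3, emit neighbor 4.
Step 5: leaves = {4,8}. Remove smallest leaf 4, emit neighbor 2.
Step 6: leaves = {2,8}. Remove smallest leaf 2, emit neighbor 6.
Done: 2 vertices remain (6, 8). Sequence = [1 6 3 4 2 6]

Answer: 1 6 3 4 2 6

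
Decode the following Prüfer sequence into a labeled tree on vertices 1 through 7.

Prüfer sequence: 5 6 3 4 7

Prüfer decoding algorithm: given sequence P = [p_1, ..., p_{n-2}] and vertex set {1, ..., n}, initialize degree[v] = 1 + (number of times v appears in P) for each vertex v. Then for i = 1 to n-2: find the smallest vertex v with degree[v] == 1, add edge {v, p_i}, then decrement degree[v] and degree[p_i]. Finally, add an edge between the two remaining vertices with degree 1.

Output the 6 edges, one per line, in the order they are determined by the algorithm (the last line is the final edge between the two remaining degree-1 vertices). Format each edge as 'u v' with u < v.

Initial degrees: {1:1, 2:1, 3:2, 4:2, 5:2, 6:2, 7:2}
Step 1: smallest deg-1 vertex = 1, p_1 = 5. Add edge {1,5}. Now deg[1]=0, deg[5]=1.
Step 2: smallest deg-1 vertex = 2, p_2 = 6. Add edge {2,6}. Now deg[2]=0, deg[6]=1.
Step 3: smallest deg-1 vertex = 5, p_3 = 3. Add edge {3,5}. Now deg[5]=0, deg[3]=1.
Step 4: smallest deg-1 vertex = 3, p_4 = 4. Add edge {3,4}. Now deg[3]=0, deg[4]=1.
Step 5: smallest deg-1 vertex = 4, p_5 = 7. Add edge {4,7}. Now deg[4]=0, deg[7]=1.
Final: two remaining deg-1 vertices are 6, 7. Add edge {6,7}.

Answer: 1 5
2 6
3 5
3 4
4 7
6 7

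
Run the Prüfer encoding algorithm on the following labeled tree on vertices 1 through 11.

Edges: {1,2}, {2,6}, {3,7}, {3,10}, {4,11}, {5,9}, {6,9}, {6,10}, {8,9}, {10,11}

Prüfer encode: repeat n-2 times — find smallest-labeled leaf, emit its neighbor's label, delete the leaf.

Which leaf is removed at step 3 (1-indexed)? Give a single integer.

Answer: 4

Derivation:
Step 1: current leaves = {1,4,5,7,8}. Remove leaf 1 (neighbor: 2).
Step 2: current leaves = {2,4,5,7,8}. Remove leaf 2 (neighbor: 6).
Step 3: current leaves = {4,5,7,8}. Remove leaf 4 (neighbor: 11).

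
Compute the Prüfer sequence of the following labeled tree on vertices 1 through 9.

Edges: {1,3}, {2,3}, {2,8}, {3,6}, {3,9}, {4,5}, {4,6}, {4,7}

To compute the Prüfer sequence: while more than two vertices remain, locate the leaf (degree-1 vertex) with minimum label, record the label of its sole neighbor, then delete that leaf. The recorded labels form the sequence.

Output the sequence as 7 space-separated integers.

Step 1: leaves = {1,5,7,8,9}. Remove smallest leaf 1, emit neighbor 3.
Step 2: leaves = {5,7,8,9}. Remove smallest leaf 5, emit neighbor 4.
Step 3: leaves = {7,8,9}. Remove smallest leaf 7, emit neighbor 4.
Step 4: leaves = {4,8,9}. Remove smallest leaf 4, emit neighbor 6.
Step 5: leaves = {6,8,9}. Remove smallest leaf 6, emit neighbor 3.
Step 6: leaves = {8,9}. Remove smallest leaf 8, emit neighbor 2.
Step 7: leaves = {2,9}. Remove smallest leaf 2, emit neighbor 3.
Done: 2 vertices remain (3, 9). Sequence = [3 4 4 6 3 2 3]

Answer: 3 4 4 6 3 2 3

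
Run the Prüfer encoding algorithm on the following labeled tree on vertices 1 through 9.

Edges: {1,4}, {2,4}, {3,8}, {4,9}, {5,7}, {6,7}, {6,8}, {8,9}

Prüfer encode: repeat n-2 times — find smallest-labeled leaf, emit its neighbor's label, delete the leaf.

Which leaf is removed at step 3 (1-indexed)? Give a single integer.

Step 1: current leaves = {1,2,3,5}. Remove leaf 1 (neighbor: 4).
Step 2: current leaves = {2,3,5}. Remove leaf 2 (neighbor: 4).
Step 3: current leaves = {3,4,5}. Remove leaf 3 (neighbor: 8).

Answer: 3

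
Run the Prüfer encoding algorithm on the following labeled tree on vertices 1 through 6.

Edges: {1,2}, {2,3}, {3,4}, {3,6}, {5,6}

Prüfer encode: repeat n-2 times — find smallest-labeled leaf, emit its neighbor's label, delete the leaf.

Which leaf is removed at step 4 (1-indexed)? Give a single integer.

Step 1: current leaves = {1,4,5}. Remove leaf 1 (neighbor: 2).
Step 2: current leaves = {2,4,5}. Remove leaf 2 (neighbor: 3).
Step 3: current leaves = {4,5}. Remove leaf 4 (neighbor: 3).
Step 4: current leaves = {3,5}. Remove leaf 3 (neighbor: 6).

Answer: 3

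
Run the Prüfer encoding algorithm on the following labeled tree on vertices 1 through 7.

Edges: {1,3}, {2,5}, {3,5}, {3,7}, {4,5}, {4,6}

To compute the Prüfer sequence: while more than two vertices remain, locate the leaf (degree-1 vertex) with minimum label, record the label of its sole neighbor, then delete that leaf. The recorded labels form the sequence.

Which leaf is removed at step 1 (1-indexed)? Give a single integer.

Answer: 1

Derivation:
Step 1: current leaves = {1,2,6,7}. Remove leaf 1 (neighbor: 3).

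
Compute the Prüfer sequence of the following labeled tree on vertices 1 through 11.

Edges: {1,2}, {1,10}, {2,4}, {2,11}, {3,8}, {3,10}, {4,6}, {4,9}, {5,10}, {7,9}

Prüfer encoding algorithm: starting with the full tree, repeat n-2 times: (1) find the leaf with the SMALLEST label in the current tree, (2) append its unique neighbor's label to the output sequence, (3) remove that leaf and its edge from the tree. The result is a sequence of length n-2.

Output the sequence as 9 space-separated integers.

Step 1: leaves = {5,6,7,8,11}. Remove smallest leaf 5, emit neighbor 10.
Step 2: leaves = {6,7,8,11}. Remove smallest leaf 6, emit neighbor 4.
Step 3: leaves = {7,8,11}. Remove smallest leaf 7, emit neighbor 9.
Step 4: leaves = {8,9,11}. Remove smallest leaf 8, emit neighbor 3.
Step 5: leaves = {3,9,11}. Remove smallest leaf 3, emit neighbor 10.
Step 6: leaves = {9,10,11}. Remove smallest leaf 9, emit neighbor 4.
Step 7: leaves = {4,10,11}. Remove smallest leaf 4, emit neighbor 2.
Step 8: leaves = {10,11}. Remove smallest leaf 10, emit neighbor 1.
Step 9: leaves = {1,11}. Remove smallest leaf 1, emit neighbor 2.
Done: 2 vertices remain (2, 11). Sequence = [10 4 9 3 10 4 2 1 2]

Answer: 10 4 9 3 10 4 2 1 2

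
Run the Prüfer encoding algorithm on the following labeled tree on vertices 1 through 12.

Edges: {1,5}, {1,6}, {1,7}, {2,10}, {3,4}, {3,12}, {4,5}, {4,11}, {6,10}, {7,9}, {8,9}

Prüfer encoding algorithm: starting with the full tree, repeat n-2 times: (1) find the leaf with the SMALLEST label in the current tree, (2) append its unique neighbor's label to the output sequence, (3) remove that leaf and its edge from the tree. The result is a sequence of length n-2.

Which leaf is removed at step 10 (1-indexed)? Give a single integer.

Step 1: current leaves = {2,8,11,12}. Remove leaf 2 (neighbor: 10).
Step 2: current leaves = {8,10,11,12}. Remove leaf 8 (neighbor: 9).
Step 3: current leaves = {9,10,11,12}. Remove leaf 9 (neighbor: 7).
Step 4: current leaves = {7,10,11,12}. Remove leaf 7 (neighbor: 1).
Step 5: current leaves = {10,11,12}. Remove leaf 10 (neighbor: 6).
Step 6: current leaves = {6,11,12}. Remove leaf 6 (neighbor: 1).
Step 7: current leaves = {1,11,12}. Remove leaf 1 (neighbor: 5).
Step 8: current leaves = {5,11,12}. Remove leaf 5 (neighbor: 4).
Step 9: current leaves = {11,12}. Remove leaf 11 (neighbor: 4).
Step 10: current leaves = {4,12}. Remove leaf 4 (neighbor: 3).

Answer: 4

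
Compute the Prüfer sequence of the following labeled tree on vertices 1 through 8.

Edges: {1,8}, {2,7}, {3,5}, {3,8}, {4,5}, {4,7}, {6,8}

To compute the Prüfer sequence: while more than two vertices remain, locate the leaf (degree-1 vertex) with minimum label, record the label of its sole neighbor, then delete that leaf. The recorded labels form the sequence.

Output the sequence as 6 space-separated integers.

Step 1: leaves = {1,2,6}. Remove smallest leaf 1, emit neighbor 8.
Step 2: leaves = {2,6}. Remove smallest leaf 2, emit neighbor 7.
Step 3: leaves = {6,7}. Remove smallest leaf 6, emit neighbor 8.
Step 4: leaves = {7,8}. Remove smallest leaf 7, emit neighbor 4.
Step 5: leaves = {4,8}. Remove smallest leaf 4, emit neighbor 5.
Step 6: leaves = {5,8}. Remove smallest leaf 5, emit neighbor 3.
Done: 2 vertices remain (3, 8). Sequence = [8 7 8 4 5 3]

Answer: 8 7 8 4 5 3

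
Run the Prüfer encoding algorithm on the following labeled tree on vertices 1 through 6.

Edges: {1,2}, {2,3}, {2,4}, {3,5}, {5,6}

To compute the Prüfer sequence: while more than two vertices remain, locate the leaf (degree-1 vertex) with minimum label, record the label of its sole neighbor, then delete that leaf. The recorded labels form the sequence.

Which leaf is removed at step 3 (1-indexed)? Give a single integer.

Answer: 2

Derivation:
Step 1: current leaves = {1,4,6}. Remove leaf 1 (neighbor: 2).
Step 2: current leaves = {4,6}. Remove leaf 4 (neighbor: 2).
Step 3: current leaves = {2,6}. Remove leaf 2 (neighbor: 3).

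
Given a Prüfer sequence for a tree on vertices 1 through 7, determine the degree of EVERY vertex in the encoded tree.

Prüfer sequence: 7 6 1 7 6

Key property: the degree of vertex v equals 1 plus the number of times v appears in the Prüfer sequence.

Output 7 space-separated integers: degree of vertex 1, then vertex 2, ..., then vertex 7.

Answer: 2 1 1 1 1 3 3

Derivation:
p_1 = 7: count[7] becomes 1
p_2 = 6: count[6] becomes 1
p_3 = 1: count[1] becomes 1
p_4 = 7: count[7] becomes 2
p_5 = 6: count[6] becomes 2
Degrees (1 + count): deg[1]=1+1=2, deg[2]=1+0=1, deg[3]=1+0=1, deg[4]=1+0=1, deg[5]=1+0=1, deg[6]=1+2=3, deg[7]=1+2=3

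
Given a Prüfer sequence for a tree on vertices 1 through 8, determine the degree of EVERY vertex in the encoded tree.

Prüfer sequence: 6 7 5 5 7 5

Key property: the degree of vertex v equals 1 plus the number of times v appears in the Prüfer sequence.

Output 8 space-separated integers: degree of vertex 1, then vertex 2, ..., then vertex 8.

p_1 = 6: count[6] becomes 1
p_2 = 7: count[7] becomes 1
p_3 = 5: count[5] becomes 1
p_4 = 5: count[5] becomes 2
p_5 = 7: count[7] becomes 2
p_6 = 5: count[5] becomes 3
Degrees (1 + count): deg[1]=1+0=1, deg[2]=1+0=1, deg[3]=1+0=1, deg[4]=1+0=1, deg[5]=1+3=4, deg[6]=1+1=2, deg[7]=1+2=3, deg[8]=1+0=1

Answer: 1 1 1 1 4 2 3 1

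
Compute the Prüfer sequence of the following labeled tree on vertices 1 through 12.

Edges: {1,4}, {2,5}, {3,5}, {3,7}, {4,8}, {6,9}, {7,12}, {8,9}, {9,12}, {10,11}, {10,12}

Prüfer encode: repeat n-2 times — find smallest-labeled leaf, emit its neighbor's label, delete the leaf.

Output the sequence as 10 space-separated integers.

Step 1: leaves = {1,2,6,11}. Remove smallest leaf 1, emit neighbor 4.
Step 2: leaves = {2,4,6,11}. Remove smallest leaf 2, emit neighbor 5.
Step 3: leaves = {4,5,6,11}. Remove smallest leaf 4, emit neighbor 8.
Step 4: leaves = {5,6,8,11}. Remove smallest leaf 5, emit neighbor 3.
Step 5: leaves = {3,6,8,11}. Remove smallest leaf 3, emit neighbor 7.
Step 6: leaves = {6,7,8,11}. Remove smallest leaf 6, emit neighbor 9.
Step 7: leaves = {7,8,11}. Remove smallest leaf 7, emit neighbor 12.
Step 8: leaves = {8,11}. Remove smallest leaf 8, emit neighbor 9.
Step 9: leaves = {9,11}. Remove smallest leaf 9, emit neighbor 12.
Step 10: leaves = {11,12}. Remove smallest leaf 11, emit neighbor 10.
Done: 2 vertices remain (10, 12). Sequence = [4 5 8 3 7 9 12 9 12 10]

Answer: 4 5 8 3 7 9 12 9 12 10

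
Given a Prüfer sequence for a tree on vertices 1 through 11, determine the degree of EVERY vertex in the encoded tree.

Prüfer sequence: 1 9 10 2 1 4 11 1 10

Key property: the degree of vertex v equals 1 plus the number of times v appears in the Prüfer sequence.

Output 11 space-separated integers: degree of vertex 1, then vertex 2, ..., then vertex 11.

p_1 = 1: count[1] becomes 1
p_2 = 9: count[9] becomes 1
p_3 = 10: count[10] becomes 1
p_4 = 2: count[2] becomes 1
p_5 = 1: count[1] becomes 2
p_6 = 4: count[4] becomes 1
p_7 = 11: count[11] becomes 1
p_8 = 1: count[1] becomes 3
p_9 = 10: count[10] becomes 2
Degrees (1 + count): deg[1]=1+3=4, deg[2]=1+1=2, deg[3]=1+0=1, deg[4]=1+1=2, deg[5]=1+0=1, deg[6]=1+0=1, deg[7]=1+0=1, deg[8]=1+0=1, deg[9]=1+1=2, deg[10]=1+2=3, deg[11]=1+1=2

Answer: 4 2 1 2 1 1 1 1 2 3 2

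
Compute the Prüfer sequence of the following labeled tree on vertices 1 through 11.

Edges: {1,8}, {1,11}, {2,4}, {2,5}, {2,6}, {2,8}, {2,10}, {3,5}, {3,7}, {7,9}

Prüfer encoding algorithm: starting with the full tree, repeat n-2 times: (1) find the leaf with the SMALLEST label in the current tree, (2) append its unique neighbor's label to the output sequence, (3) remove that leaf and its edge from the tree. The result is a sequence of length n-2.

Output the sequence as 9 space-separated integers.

Step 1: leaves = {4,6,9,10,11}. Remove smallest leaf 4, emit neighbor 2.
Step 2: leaves = {6,9,10,11}. Remove smallest leaf 6, emit neighbor 2.
Step 3: leaves = {9,10,11}. Remove smallest leaf 9, emit neighbor 7.
Step 4: leaves = {7,10,11}. Remove smallest leaf 7, emit neighbor 3.
Step 5: leaves = {3,10,11}. Remove smallest leaf 3, emit neighbor 5.
Step 6: leaves = {5,10,11}. Remove smallest leaf 5, emit neighbor 2.
Step 7: leaves = {10,11}. Remove smallest leaf 10, emit neighbor 2.
Step 8: leaves = {2,11}. Remove smallest leaf 2, emit neighbor 8.
Step 9: leaves = {8,11}. Remove smallest leaf 8, emit neighbor 1.
Done: 2 vertices remain (1, 11). Sequence = [2 2 7 3 5 2 2 8 1]

Answer: 2 2 7 3 5 2 2 8 1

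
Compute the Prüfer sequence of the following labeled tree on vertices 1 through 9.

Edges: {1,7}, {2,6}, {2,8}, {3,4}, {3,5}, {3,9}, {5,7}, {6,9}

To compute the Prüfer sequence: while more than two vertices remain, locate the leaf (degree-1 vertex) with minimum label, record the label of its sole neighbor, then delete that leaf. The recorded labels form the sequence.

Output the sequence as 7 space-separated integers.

Answer: 7 3 5 3 9 2 6

Derivation:
Step 1: leaves = {1,4,8}. Remove smallest leaf 1, emit neighbor 7.
Step 2: leaves = {4,7,8}. Remove smallest leaf 4, emit neighbor 3.
Step 3: leaves = {7,8}. Remove smallest leaf 7, emit neighbor 5.
Step 4: leaves = {5,8}. Remove smallest leaf 5, emit neighbor 3.
Step 5: leaves = {3,8}. Remove smallest leaf 3, emit neighbor 9.
Step 6: leaves = {8,9}. Remove smallest leaf 8, emit neighbor 2.
Step 7: leaves = {2,9}. Remove smallest leaf 2, emit neighbor 6.
Done: 2 vertices remain (6, 9). Sequence = [7 3 5 3 9 2 6]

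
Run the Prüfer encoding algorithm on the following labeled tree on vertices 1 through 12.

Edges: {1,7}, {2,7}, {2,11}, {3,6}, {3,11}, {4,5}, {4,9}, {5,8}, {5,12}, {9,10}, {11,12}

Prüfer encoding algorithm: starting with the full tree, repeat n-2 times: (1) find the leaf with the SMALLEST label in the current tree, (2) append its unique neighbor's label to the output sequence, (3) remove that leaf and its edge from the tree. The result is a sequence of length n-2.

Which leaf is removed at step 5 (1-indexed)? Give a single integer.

Answer: 2

Derivation:
Step 1: current leaves = {1,6,8,10}. Remove leaf 1 (neighbor: 7).
Step 2: current leaves = {6,7,8,10}. Remove leaf 6 (neighbor: 3).
Step 3: current leaves = {3,7,8,10}. Remove leaf 3 (neighbor: 11).
Step 4: current leaves = {7,8,10}. Remove leaf 7 (neighbor: 2).
Step 5: current leaves = {2,8,10}. Remove leaf 2 (neighbor: 11).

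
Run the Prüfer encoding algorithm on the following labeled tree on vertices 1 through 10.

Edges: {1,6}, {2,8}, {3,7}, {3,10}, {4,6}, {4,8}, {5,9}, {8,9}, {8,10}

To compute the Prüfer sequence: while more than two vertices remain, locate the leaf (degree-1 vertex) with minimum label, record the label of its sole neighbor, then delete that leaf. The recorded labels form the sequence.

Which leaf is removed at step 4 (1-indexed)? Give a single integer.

Step 1: current leaves = {1,2,5,7}. Remove leaf 1 (neighbor: 6).
Step 2: current leaves = {2,5,6,7}. Remove leaf 2 (neighbor: 8).
Step 3: current leaves = {5,6,7}. Remove leaf 5 (neighbor: 9).
Step 4: current leaves = {6,7,9}. Remove leaf 6 (neighbor: 4).

Answer: 6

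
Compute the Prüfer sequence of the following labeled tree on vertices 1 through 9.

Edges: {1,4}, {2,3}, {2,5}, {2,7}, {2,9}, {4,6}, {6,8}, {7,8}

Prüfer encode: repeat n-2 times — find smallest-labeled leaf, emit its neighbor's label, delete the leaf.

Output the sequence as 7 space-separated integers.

Answer: 4 2 6 2 8 7 2

Derivation:
Step 1: leaves = {1,3,5,9}. Remove smallest leaf 1, emit neighbor 4.
Step 2: leaves = {3,4,5,9}. Remove smallest leaf 3, emit neighbor 2.
Step 3: leaves = {4,5,9}. Remove smallest leaf 4, emit neighbor 6.
Step 4: leaves = {5,6,9}. Remove smallest leaf 5, emit neighbor 2.
Step 5: leaves = {6,9}. Remove smallest leaf 6, emit neighbor 8.
Step 6: leaves = {8,9}. Remove smallest leaf 8, emit neighbor 7.
Step 7: leaves = {7,9}. Remove smallest leaf 7, emit neighbor 2.
Done: 2 vertices remain (2, 9). Sequence = [4 2 6 2 8 7 2]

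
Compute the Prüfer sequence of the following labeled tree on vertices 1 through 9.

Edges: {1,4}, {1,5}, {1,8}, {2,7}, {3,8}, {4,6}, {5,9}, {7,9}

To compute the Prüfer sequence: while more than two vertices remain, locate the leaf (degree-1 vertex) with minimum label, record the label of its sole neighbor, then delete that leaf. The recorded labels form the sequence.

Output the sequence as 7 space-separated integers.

Step 1: leaves = {2,3,6}. Remove smallest leaf 2, emit neighbor 7.
Step 2: leaves = {3,6,7}. Remove smallest leaf 3, emit neighbor 8.
Step 3: leaves = {6,7,8}. Remove smallest leaf 6, emit neighbor 4.
Step 4: leaves = {4,7,8}. Remove smallest leaf 4, emit neighbor 1.
Step 5: leaves = {7,8}. Remove smallest leaf 7, emit neighbor 9.
Step 6: leaves = {8,9}. Remove smallest leaf 8, emit neighbor 1.
Step 7: leaves = {1,9}. Remove smallest leaf 1, emit neighbor 5.
Done: 2 vertices remain (5, 9). Sequence = [7 8 4 1 9 1 5]

Answer: 7 8 4 1 9 1 5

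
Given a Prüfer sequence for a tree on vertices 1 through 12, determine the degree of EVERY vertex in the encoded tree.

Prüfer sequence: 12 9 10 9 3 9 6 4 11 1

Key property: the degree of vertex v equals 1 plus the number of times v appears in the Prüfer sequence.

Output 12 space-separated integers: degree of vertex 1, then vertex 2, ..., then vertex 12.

Answer: 2 1 2 2 1 2 1 1 4 2 2 2

Derivation:
p_1 = 12: count[12] becomes 1
p_2 = 9: count[9] becomes 1
p_3 = 10: count[10] becomes 1
p_4 = 9: count[9] becomes 2
p_5 = 3: count[3] becomes 1
p_6 = 9: count[9] becomes 3
p_7 = 6: count[6] becomes 1
p_8 = 4: count[4] becomes 1
p_9 = 11: count[11] becomes 1
p_10 = 1: count[1] becomes 1
Degrees (1 + count): deg[1]=1+1=2, deg[2]=1+0=1, deg[3]=1+1=2, deg[4]=1+1=2, deg[5]=1+0=1, deg[6]=1+1=2, deg[7]=1+0=1, deg[8]=1+0=1, deg[9]=1+3=4, deg[10]=1+1=2, deg[11]=1+1=2, deg[12]=1+1=2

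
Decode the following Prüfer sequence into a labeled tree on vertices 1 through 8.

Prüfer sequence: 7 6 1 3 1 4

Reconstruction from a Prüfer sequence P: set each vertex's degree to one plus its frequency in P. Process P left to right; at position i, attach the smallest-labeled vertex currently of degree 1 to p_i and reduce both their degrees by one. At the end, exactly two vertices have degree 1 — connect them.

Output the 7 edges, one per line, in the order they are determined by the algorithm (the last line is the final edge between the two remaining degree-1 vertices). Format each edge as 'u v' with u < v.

Answer: 2 7
5 6
1 6
3 7
1 3
1 4
4 8

Derivation:
Initial degrees: {1:3, 2:1, 3:2, 4:2, 5:1, 6:2, 7:2, 8:1}
Step 1: smallest deg-1 vertex = 2, p_1 = 7. Add edge {2,7}. Now deg[2]=0, deg[7]=1.
Step 2: smallest deg-1 vertex = 5, p_2 = 6. Add edge {5,6}. Now deg[5]=0, deg[6]=1.
Step 3: smallest deg-1 vertex = 6, p_3 = 1. Add edge {1,6}. Now deg[6]=0, deg[1]=2.
Step 4: smallest deg-1 vertex = 7, p_4 = 3. Add edge {3,7}. Now deg[7]=0, deg[3]=1.
Step 5: smallest deg-1 vertex = 3, p_5 = 1. Add edge {1,3}. Now deg[3]=0, deg[1]=1.
Step 6: smallest deg-1 vertex = 1, p_6 = 4. Add edge {1,4}. Now deg[1]=0, deg[4]=1.
Final: two remaining deg-1 vertices are 4, 8. Add edge {4,8}.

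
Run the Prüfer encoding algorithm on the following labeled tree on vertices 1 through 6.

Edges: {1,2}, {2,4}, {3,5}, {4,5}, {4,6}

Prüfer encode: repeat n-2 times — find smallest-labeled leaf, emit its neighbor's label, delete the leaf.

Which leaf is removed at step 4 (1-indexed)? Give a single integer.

Answer: 5

Derivation:
Step 1: current leaves = {1,3,6}. Remove leaf 1 (neighbor: 2).
Step 2: current leaves = {2,3,6}. Remove leaf 2 (neighbor: 4).
Step 3: current leaves = {3,6}. Remove leaf 3 (neighbor: 5).
Step 4: current leaves = {5,6}. Remove leaf 5 (neighbor: 4).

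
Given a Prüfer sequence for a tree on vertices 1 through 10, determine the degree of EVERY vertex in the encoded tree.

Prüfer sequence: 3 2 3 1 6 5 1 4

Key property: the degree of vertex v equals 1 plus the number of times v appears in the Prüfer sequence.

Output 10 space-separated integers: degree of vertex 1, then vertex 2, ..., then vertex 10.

Answer: 3 2 3 2 2 2 1 1 1 1

Derivation:
p_1 = 3: count[3] becomes 1
p_2 = 2: count[2] becomes 1
p_3 = 3: count[3] becomes 2
p_4 = 1: count[1] becomes 1
p_5 = 6: count[6] becomes 1
p_6 = 5: count[5] becomes 1
p_7 = 1: count[1] becomes 2
p_8 = 4: count[4] becomes 1
Degrees (1 + count): deg[1]=1+2=3, deg[2]=1+1=2, deg[3]=1+2=3, deg[4]=1+1=2, deg[5]=1+1=2, deg[6]=1+1=2, deg[7]=1+0=1, deg[8]=1+0=1, deg[9]=1+0=1, deg[10]=1+0=1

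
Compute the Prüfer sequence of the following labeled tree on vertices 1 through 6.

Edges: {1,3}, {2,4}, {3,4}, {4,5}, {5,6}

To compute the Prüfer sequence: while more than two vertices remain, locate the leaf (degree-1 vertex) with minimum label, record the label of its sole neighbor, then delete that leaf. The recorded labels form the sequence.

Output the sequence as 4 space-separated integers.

Answer: 3 4 4 5

Derivation:
Step 1: leaves = {1,2,6}. Remove smallest leaf 1, emit neighbor 3.
Step 2: leaves = {2,3,6}. Remove smallest leaf 2, emit neighbor 4.
Step 3: leaves = {3,6}. Remove smallest leaf 3, emit neighbor 4.
Step 4: leaves = {4,6}. Remove smallest leaf 4, emit neighbor 5.
Done: 2 vertices remain (5, 6). Sequence = [3 4 4 5]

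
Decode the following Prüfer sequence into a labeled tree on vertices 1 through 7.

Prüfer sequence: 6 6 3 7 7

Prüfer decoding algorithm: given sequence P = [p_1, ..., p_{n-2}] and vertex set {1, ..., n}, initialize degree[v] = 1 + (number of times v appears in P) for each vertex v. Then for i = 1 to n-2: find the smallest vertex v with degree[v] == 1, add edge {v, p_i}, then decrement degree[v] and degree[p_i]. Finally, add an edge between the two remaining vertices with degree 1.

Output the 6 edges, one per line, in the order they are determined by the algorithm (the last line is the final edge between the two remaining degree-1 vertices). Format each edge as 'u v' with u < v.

Initial degrees: {1:1, 2:1, 3:2, 4:1, 5:1, 6:3, 7:3}
Step 1: smallest deg-1 vertex = 1, p_1 = 6. Add edge {1,6}. Now deg[1]=0, deg[6]=2.
Step 2: smallest deg-1 vertex = 2, p_2 = 6. Add edge {2,6}. Now deg[2]=0, deg[6]=1.
Step 3: smallest deg-1 vertex = 4, p_3 = 3. Add edge {3,4}. Now deg[4]=0, deg[3]=1.
Step 4: smallest deg-1 vertex = 3, p_4 = 7. Add edge {3,7}. Now deg[3]=0, deg[7]=2.
Step 5: smallest deg-1 vertex = 5, p_5 = 7. Add edge {5,7}. Now deg[5]=0, deg[7]=1.
Final: two remaining deg-1 vertices are 6, 7. Add edge {6,7}.

Answer: 1 6
2 6
3 4
3 7
5 7
6 7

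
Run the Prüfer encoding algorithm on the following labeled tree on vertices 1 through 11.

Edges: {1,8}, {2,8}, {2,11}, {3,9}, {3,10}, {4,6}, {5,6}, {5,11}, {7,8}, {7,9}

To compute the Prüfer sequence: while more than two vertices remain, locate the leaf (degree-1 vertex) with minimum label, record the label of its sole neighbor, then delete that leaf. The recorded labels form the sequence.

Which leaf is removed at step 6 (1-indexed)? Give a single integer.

Answer: 3

Derivation:
Step 1: current leaves = {1,4,10}. Remove leaf 1 (neighbor: 8).
Step 2: current leaves = {4,10}. Remove leaf 4 (neighbor: 6).
Step 3: current leaves = {6,10}. Remove leaf 6 (neighbor: 5).
Step 4: current leaves = {5,10}. Remove leaf 5 (neighbor: 11).
Step 5: current leaves = {10,11}. Remove leaf 10 (neighbor: 3).
Step 6: current leaves = {3,11}. Remove leaf 3 (neighbor: 9).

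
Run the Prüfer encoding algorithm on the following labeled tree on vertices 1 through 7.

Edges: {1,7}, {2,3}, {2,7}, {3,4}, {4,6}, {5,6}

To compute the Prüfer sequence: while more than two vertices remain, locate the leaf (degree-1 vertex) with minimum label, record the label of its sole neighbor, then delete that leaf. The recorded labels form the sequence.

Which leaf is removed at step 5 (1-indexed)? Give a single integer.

Step 1: current leaves = {1,5}. Remove leaf 1 (neighbor: 7).
Step 2: current leaves = {5,7}. Remove leaf 5 (neighbor: 6).
Step 3: current leaves = {6,7}. Remove leaf 6 (neighbor: 4).
Step 4: current leaves = {4,7}. Remove leaf 4 (neighbor: 3).
Step 5: current leaves = {3,7}. Remove leaf 3 (neighbor: 2).

Answer: 3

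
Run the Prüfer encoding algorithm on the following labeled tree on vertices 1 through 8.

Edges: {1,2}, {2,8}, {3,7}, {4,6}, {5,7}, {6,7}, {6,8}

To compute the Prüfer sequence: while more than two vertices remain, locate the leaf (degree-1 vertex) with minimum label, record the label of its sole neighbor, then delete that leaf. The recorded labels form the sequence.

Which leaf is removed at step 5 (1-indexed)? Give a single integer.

Answer: 5

Derivation:
Step 1: current leaves = {1,3,4,5}. Remove leaf 1 (neighbor: 2).
Step 2: current leaves = {2,3,4,5}. Remove leaf 2 (neighbor: 8).
Step 3: current leaves = {3,4,5,8}. Remove leaf 3 (neighbor: 7).
Step 4: current leaves = {4,5,8}. Remove leaf 4 (neighbor: 6).
Step 5: current leaves = {5,8}. Remove leaf 5 (neighbor: 7).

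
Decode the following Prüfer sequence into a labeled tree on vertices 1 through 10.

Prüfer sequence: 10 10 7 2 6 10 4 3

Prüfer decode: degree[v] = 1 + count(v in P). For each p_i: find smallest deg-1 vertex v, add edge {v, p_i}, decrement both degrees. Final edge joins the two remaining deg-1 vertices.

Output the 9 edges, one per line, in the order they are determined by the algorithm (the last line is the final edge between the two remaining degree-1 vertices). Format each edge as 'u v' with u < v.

Initial degrees: {1:1, 2:2, 3:2, 4:2, 5:1, 6:2, 7:2, 8:1, 9:1, 10:4}
Step 1: smallest deg-1 vertex = 1, p_1 = 10. Add edge {1,10}. Now deg[1]=0, deg[10]=3.
Step 2: smallest deg-1 vertex = 5, p_2 = 10. Add edge {5,10}. Now deg[5]=0, deg[10]=2.
Step 3: smallest deg-1 vertex = 8, p_3 = 7. Add edge {7,8}. Now deg[8]=0, deg[7]=1.
Step 4: smallest deg-1 vertex = 7, p_4 = 2. Add edge {2,7}. Now deg[7]=0, deg[2]=1.
Step 5: smallest deg-1 vertex = 2, p_5 = 6. Add edge {2,6}. Now deg[2]=0, deg[6]=1.
Step 6: smallest deg-1 vertex = 6, p_6 = 10. Add edge {6,10}. Now deg[6]=0, deg[10]=1.
Step 7: smallest deg-1 vertex = 9, p_7 = 4. Add edge {4,9}. Now deg[9]=0, deg[4]=1.
Step 8: smallest deg-1 vertex = 4, p_8 = 3. Add edge {3,4}. Now deg[4]=0, deg[3]=1.
Final: two remaining deg-1 vertices are 3, 10. Add edge {3,10}.

Answer: 1 10
5 10
7 8
2 7
2 6
6 10
4 9
3 4
3 10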